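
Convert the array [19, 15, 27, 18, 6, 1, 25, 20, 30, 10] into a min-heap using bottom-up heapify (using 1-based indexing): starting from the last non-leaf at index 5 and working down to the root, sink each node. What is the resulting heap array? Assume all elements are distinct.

[1, 6, 19, 18, 10, 27, 25, 20, 30, 15]

sift down from index 5: already satisfies heap property
sift down from index 4: already satisfies heap property
sift down from index 3:
  27 vs smaller child 1 at index 6, swap → [19, 15, 1, 18, 6, 27, 25, 20, 30, 10]
sift down from index 2:
  15 vs smaller child 6 at index 5, swap → [19, 6, 1, 18, 15, 27, 25, 20, 30, 10]
  15 vs only child 10 at index 10, swap → [19, 6, 1, 18, 10, 27, 25, 20, 30, 15]
sift down from index 1:
  19 vs smaller child 1 at index 3, swap → [1, 6, 19, 18, 10, 27, 25, 20, 30, 15]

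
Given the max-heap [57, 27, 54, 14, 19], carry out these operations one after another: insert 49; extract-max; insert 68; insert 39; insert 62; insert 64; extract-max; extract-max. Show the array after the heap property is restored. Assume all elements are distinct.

[62, 27, 54, 14, 19, 49, 39]

insert 49:
  append 49 at index 5 → [57, 27, 54, 14, 19, 49] (no swap needed)
extract-max → returns 57:
  remove root 57; move last element 49 to root → [49, 27, 54, 14, 19]
  49 vs larger child 54 at index 2, swap → [54, 27, 49, 14, 19]
insert 68:
  append 68 at index 5 → [54, 27, 49, 14, 19, 68]
  68 > parent 49 at index 2, swap → [54, 27, 68, 14, 19, 49]
  68 > parent 54 at index 0, swap → [68, 27, 54, 14, 19, 49]
insert 39:
  append 39 at index 6 → [68, 27, 54, 14, 19, 49, 39] (no swap needed)
insert 62:
  append 62 at index 7 → [68, 27, 54, 14, 19, 49, 39, 62]
  62 > parent 14 at index 3, swap → [68, 27, 54, 62, 19, 49, 39, 14]
  62 > parent 27 at index 1, swap → [68, 62, 54, 27, 19, 49, 39, 14]
insert 64:
  append 64 at index 8 → [68, 62, 54, 27, 19, 49, 39, 14, 64]
  64 > parent 27 at index 3, swap → [68, 62, 54, 64, 19, 49, 39, 14, 27]
  64 > parent 62 at index 1, swap → [68, 64, 54, 62, 19, 49, 39, 14, 27]
extract-max → returns 68:
  remove root 68; move last element 27 to root → [27, 64, 54, 62, 19, 49, 39, 14]
  27 vs larger child 64 at index 1, swap → [64, 27, 54, 62, 19, 49, 39, 14]
  27 vs larger child 62 at index 3, swap → [64, 62, 54, 27, 19, 49, 39, 14]
extract-max → returns 64:
  remove root 64; move last element 14 to root → [14, 62, 54, 27, 19, 49, 39]
  14 vs larger child 62 at index 1, swap → [62, 14, 54, 27, 19, 49, 39]
  14 vs larger child 27 at index 3, swap → [62, 27, 54, 14, 19, 49, 39]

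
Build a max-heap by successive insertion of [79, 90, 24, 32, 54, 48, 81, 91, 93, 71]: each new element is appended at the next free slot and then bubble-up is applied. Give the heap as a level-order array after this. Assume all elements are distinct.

Insert 79:
  append 79 at index 0 → [79] (no swap needed)
Insert 90:
  append 90 at index 1 → [79, 90]
  90 > parent 79 at index 0, swap → [90, 79]
Insert 24:
  append 24 at index 2 → [90, 79, 24] (no swap needed)
Insert 32:
  append 32 at index 3 → [90, 79, 24, 32] (no swap needed)
Insert 54:
  append 54 at index 4 → [90, 79, 24, 32, 54] (no swap needed)
Insert 48:
  append 48 at index 5 → [90, 79, 24, 32, 54, 48]
  48 > parent 24 at index 2, swap → [90, 79, 48, 32, 54, 24]
Insert 81:
  append 81 at index 6 → [90, 79, 48, 32, 54, 24, 81]
  81 > parent 48 at index 2, swap → [90, 79, 81, 32, 54, 24, 48]
Insert 91:
  append 91 at index 7 → [90, 79, 81, 32, 54, 24, 48, 91]
  91 > parent 32 at index 3, swap → [90, 79, 81, 91, 54, 24, 48, 32]
  91 > parent 79 at index 1, swap → [90, 91, 81, 79, 54, 24, 48, 32]
  91 > parent 90 at index 0, swap → [91, 90, 81, 79, 54, 24, 48, 32]
Insert 93:
  append 93 at index 8 → [91, 90, 81, 79, 54, 24, 48, 32, 93]
  93 > parent 79 at index 3, swap → [91, 90, 81, 93, 54, 24, 48, 32, 79]
  93 > parent 90 at index 1, swap → [91, 93, 81, 90, 54, 24, 48, 32, 79]
  93 > parent 91 at index 0, swap → [93, 91, 81, 90, 54, 24, 48, 32, 79]
Insert 71:
  append 71 at index 9 → [93, 91, 81, 90, 54, 24, 48, 32, 79, 71]
  71 > parent 54 at index 4, swap → [93, 91, 81, 90, 71, 24, 48, 32, 79, 54]

[93, 91, 81, 90, 71, 24, 48, 32, 79, 54]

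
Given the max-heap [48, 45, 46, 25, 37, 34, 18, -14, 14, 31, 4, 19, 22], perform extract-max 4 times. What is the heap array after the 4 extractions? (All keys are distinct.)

[34, 31, 22, 25, 19, 4, 18, -14, 14]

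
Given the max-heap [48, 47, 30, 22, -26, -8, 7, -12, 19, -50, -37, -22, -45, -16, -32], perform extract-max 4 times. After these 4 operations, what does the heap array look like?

extract-max #1 returns 48:
  remove root 48; move last element -32 to root → [-32, 47, 30, 22, -26, -8, 7, -12, 19, -50, -37, -22, -45, -16]
  -32 vs larger child 47 at index 1, swap → [47, -32, 30, 22, -26, -8, 7, -12, 19, -50, -37, -22, -45, -16]
  -32 vs larger child 22 at index 3, swap → [47, 22, 30, -32, -26, -8, 7, -12, 19, -50, -37, -22, -45, -16]
  -32 vs larger child 19 at index 8, swap → [47, 22, 30, 19, -26, -8, 7, -12, -32, -50, -37, -22, -45, -16]
extract-max #2 returns 47:
  remove root 47; move last element -16 to root → [-16, 22, 30, 19, -26, -8, 7, -12, -32, -50, -37, -22, -45]
  -16 vs larger child 30 at index 2, swap → [30, 22, -16, 19, -26, -8, 7, -12, -32, -50, -37, -22, -45]
  -16 vs larger child 7 at index 6, swap → [30, 22, 7, 19, -26, -8, -16, -12, -32, -50, -37, -22, -45]
extract-max #3 returns 30:
  remove root 30; move last element -45 to root → [-45, 22, 7, 19, -26, -8, -16, -12, -32, -50, -37, -22]
  -45 vs larger child 22 at index 1, swap → [22, -45, 7, 19, -26, -8, -16, -12, -32, -50, -37, -22]
  -45 vs larger child 19 at index 3, swap → [22, 19, 7, -45, -26, -8, -16, -12, -32, -50, -37, -22]
  -45 vs larger child -12 at index 7, swap → [22, 19, 7, -12, -26, -8, -16, -45, -32, -50, -37, -22]
extract-max #4 returns 22:
  remove root 22; move last element -22 to root → [-22, 19, 7, -12, -26, -8, -16, -45, -32, -50, -37]
  -22 vs larger child 19 at index 1, swap → [19, -22, 7, -12, -26, -8, -16, -45, -32, -50, -37]
  -22 vs larger child -12 at index 3, swap → [19, -12, 7, -22, -26, -8, -16, -45, -32, -50, -37]

[19, -12, 7, -22, -26, -8, -16, -45, -32, -50, -37]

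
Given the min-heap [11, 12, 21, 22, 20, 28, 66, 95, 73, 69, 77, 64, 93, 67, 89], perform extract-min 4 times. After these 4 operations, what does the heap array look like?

[22, 67, 28, 73, 69, 64, 66, 95, 93, 89, 77]

extract-min #1 returns 11:
  remove root 11; move last element 89 to root → [89, 12, 21, 22, 20, 28, 66, 95, 73, 69, 77, 64, 93, 67]
  89 vs smaller child 12 at index 1, swap → [12, 89, 21, 22, 20, 28, 66, 95, 73, 69, 77, 64, 93, 67]
  89 vs smaller child 20 at index 4, swap → [12, 20, 21, 22, 89, 28, 66, 95, 73, 69, 77, 64, 93, 67]
  89 vs smaller child 69 at index 9, swap → [12, 20, 21, 22, 69, 28, 66, 95, 73, 89, 77, 64, 93, 67]
extract-min #2 returns 12:
  remove root 12; move last element 67 to root → [67, 20, 21, 22, 69, 28, 66, 95, 73, 89, 77, 64, 93]
  67 vs smaller child 20 at index 1, swap → [20, 67, 21, 22, 69, 28, 66, 95, 73, 89, 77, 64, 93]
  67 vs smaller child 22 at index 3, swap → [20, 22, 21, 67, 69, 28, 66, 95, 73, 89, 77, 64, 93]
extract-min #3 returns 20:
  remove root 20; move last element 93 to root → [93, 22, 21, 67, 69, 28, 66, 95, 73, 89, 77, 64]
  93 vs smaller child 21 at index 2, swap → [21, 22, 93, 67, 69, 28, 66, 95, 73, 89, 77, 64]
  93 vs smaller child 28 at index 5, swap → [21, 22, 28, 67, 69, 93, 66, 95, 73, 89, 77, 64]
  93 vs only child 64 at index 11, swap → [21, 22, 28, 67, 69, 64, 66, 95, 73, 89, 77, 93]
extract-min #4 returns 21:
  remove root 21; move last element 93 to root → [93, 22, 28, 67, 69, 64, 66, 95, 73, 89, 77]
  93 vs smaller child 22 at index 1, swap → [22, 93, 28, 67, 69, 64, 66, 95, 73, 89, 77]
  93 vs smaller child 67 at index 3, swap → [22, 67, 28, 93, 69, 64, 66, 95, 73, 89, 77]
  93 vs smaller child 73 at index 8, swap → [22, 67, 28, 73, 69, 64, 66, 95, 93, 89, 77]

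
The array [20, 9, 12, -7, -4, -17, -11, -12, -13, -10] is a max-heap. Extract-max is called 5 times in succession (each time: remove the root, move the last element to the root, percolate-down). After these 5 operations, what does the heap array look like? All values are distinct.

[-10, -11, -17, -12, -13]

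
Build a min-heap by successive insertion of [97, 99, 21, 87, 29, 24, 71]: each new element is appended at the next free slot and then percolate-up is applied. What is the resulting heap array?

Insert 97:
  append 97 at index 0 → [97] (no swap needed)
Insert 99:
  append 99 at index 1 → [97, 99] (no swap needed)
Insert 21:
  append 21 at index 2 → [97, 99, 21]
  21 < parent 97 at index 0, swap → [21, 99, 97]
Insert 87:
  append 87 at index 3 → [21, 99, 97, 87]
  87 < parent 99 at index 1, swap → [21, 87, 97, 99]
Insert 29:
  append 29 at index 4 → [21, 87, 97, 99, 29]
  29 < parent 87 at index 1, swap → [21, 29, 97, 99, 87]
Insert 24:
  append 24 at index 5 → [21, 29, 97, 99, 87, 24]
  24 < parent 97 at index 2, swap → [21, 29, 24, 99, 87, 97]
Insert 71:
  append 71 at index 6 → [21, 29, 24, 99, 87, 97, 71] (no swap needed)

[21, 29, 24, 99, 87, 97, 71]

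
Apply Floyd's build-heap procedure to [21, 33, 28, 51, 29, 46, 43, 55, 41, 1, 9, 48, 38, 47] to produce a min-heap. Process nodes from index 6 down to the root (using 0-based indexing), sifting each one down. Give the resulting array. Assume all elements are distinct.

[1, 9, 28, 41, 21, 38, 43, 55, 51, 29, 33, 48, 46, 47]

sift down from index 6: already satisfies heap property
sift down from index 5:
  46 vs smaller child 38 at index 12, swap → [21, 33, 28, 51, 29, 38, 43, 55, 41, 1, 9, 48, 46, 47]
sift down from index 4:
  29 vs smaller child 1 at index 9, swap → [21, 33, 28, 51, 1, 38, 43, 55, 41, 29, 9, 48, 46, 47]
sift down from index 3:
  51 vs smaller child 41 at index 8, swap → [21, 33, 28, 41, 1, 38, 43, 55, 51, 29, 9, 48, 46, 47]
sift down from index 2: already satisfies heap property
sift down from index 1:
  33 vs smaller child 1 at index 4, swap → [21, 1, 28, 41, 33, 38, 43, 55, 51, 29, 9, 48, 46, 47]
  33 vs smaller child 9 at index 10, swap → [21, 1, 28, 41, 9, 38, 43, 55, 51, 29, 33, 48, 46, 47]
sift down from index 0:
  21 vs smaller child 1 at index 1, swap → [1, 21, 28, 41, 9, 38, 43, 55, 51, 29, 33, 48, 46, 47]
  21 vs smaller child 9 at index 4, swap → [1, 9, 28, 41, 21, 38, 43, 55, 51, 29, 33, 48, 46, 47]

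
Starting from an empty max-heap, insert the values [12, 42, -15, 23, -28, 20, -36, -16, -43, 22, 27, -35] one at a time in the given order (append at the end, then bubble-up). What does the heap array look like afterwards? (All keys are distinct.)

[42, 27, 20, 12, 23, -15, -36, -16, -43, -28, 22, -35]

Insert 12:
  append 12 at index 0 → [12] (no swap needed)
Insert 42:
  append 42 at index 1 → [12, 42]
  42 > parent 12 at index 0, swap → [42, 12]
Insert -15:
  append -15 at index 2 → [42, 12, -15] (no swap needed)
Insert 23:
  append 23 at index 3 → [42, 12, -15, 23]
  23 > parent 12 at index 1, swap → [42, 23, -15, 12]
Insert -28:
  append -28 at index 4 → [42, 23, -15, 12, -28] (no swap needed)
Insert 20:
  append 20 at index 5 → [42, 23, -15, 12, -28, 20]
  20 > parent -15 at index 2, swap → [42, 23, 20, 12, -28, -15]
Insert -36:
  append -36 at index 6 → [42, 23, 20, 12, -28, -15, -36] (no swap needed)
Insert -16:
  append -16 at index 7 → [42, 23, 20, 12, -28, -15, -36, -16] (no swap needed)
Insert -43:
  append -43 at index 8 → [42, 23, 20, 12, -28, -15, -36, -16, -43] (no swap needed)
Insert 22:
  append 22 at index 9 → [42, 23, 20, 12, -28, -15, -36, -16, -43, 22]
  22 > parent -28 at index 4, swap → [42, 23, 20, 12, 22, -15, -36, -16, -43, -28]
Insert 27:
  append 27 at index 10 → [42, 23, 20, 12, 22, -15, -36, -16, -43, -28, 27]
  27 > parent 22 at index 4, swap → [42, 23, 20, 12, 27, -15, -36, -16, -43, -28, 22]
  27 > parent 23 at index 1, swap → [42, 27, 20, 12, 23, -15, -36, -16, -43, -28, 22]
Insert -35:
  append -35 at index 11 → [42, 27, 20, 12, 23, -15, -36, -16, -43, -28, 22, -35] (no swap needed)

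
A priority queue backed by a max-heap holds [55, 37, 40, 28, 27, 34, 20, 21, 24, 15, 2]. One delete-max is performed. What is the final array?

[40, 37, 34, 28, 27, 2, 20, 21, 24, 15]

remove root 55; move last element 2 to root → [2, 37, 40, 28, 27, 34, 20, 21, 24, 15]
2 vs larger child 40 at index 2, swap → [40, 37, 2, 28, 27, 34, 20, 21, 24, 15]
2 vs larger child 34 at index 5, swap → [40, 37, 34, 28, 27, 2, 20, 21, 24, 15]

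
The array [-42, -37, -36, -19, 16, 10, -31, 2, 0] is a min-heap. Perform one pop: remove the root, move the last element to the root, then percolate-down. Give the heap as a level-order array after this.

[-37, -19, -36, 0, 16, 10, -31, 2]

remove root -42; move last element 0 to root → [0, -37, -36, -19, 16, 10, -31, 2]
0 vs smaller child -37 at index 1, swap → [-37, 0, -36, -19, 16, 10, -31, 2]
0 vs smaller child -19 at index 3, swap → [-37, -19, -36, 0, 16, 10, -31, 2]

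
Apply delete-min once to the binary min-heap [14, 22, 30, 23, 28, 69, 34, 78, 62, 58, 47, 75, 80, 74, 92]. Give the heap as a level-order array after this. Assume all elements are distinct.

remove root 14; move last element 92 to root → [92, 22, 30, 23, 28, 69, 34, 78, 62, 58, 47, 75, 80, 74]
92 vs smaller child 22 at index 1, swap → [22, 92, 30, 23, 28, 69, 34, 78, 62, 58, 47, 75, 80, 74]
92 vs smaller child 23 at index 3, swap → [22, 23, 30, 92, 28, 69, 34, 78, 62, 58, 47, 75, 80, 74]
92 vs smaller child 62 at index 8, swap → [22, 23, 30, 62, 28, 69, 34, 78, 92, 58, 47, 75, 80, 74]

[22, 23, 30, 62, 28, 69, 34, 78, 92, 58, 47, 75, 80, 74]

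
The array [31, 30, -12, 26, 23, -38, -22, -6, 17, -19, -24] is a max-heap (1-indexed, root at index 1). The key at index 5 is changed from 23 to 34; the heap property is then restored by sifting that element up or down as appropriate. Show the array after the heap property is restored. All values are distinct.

[34, 31, -12, 26, 30, -38, -22, -6, 17, -19, -24]

set index 5 from 23 to 34 → [31, 30, -12, 26, 34, -38, -22, -6, 17, -19, -24]
34 > parent 30 at index 2, swap → [31, 34, -12, 26, 30, -38, -22, -6, 17, -19, -24]
34 > parent 31 at index 1, swap → [34, 31, -12, 26, 30, -38, -22, -6, 17, -19, -24]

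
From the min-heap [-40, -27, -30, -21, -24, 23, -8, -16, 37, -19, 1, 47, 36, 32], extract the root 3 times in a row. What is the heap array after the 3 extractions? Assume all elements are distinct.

extract-min #1 returns -40:
  remove root -40; move last element 32 to root → [32, -27, -30, -21, -24, 23, -8, -16, 37, -19, 1, 47, 36]
  32 vs smaller child -30 at index 2, swap → [-30, -27, 32, -21, -24, 23, -8, -16, 37, -19, 1, 47, 36]
  32 vs smaller child -8 at index 6, swap → [-30, -27, -8, -21, -24, 23, 32, -16, 37, -19, 1, 47, 36]
extract-min #2 returns -30:
  remove root -30; move last element 36 to root → [36, -27, -8, -21, -24, 23, 32, -16, 37, -19, 1, 47]
  36 vs smaller child -27 at index 1, swap → [-27, 36, -8, -21, -24, 23, 32, -16, 37, -19, 1, 47]
  36 vs smaller child -24 at index 4, swap → [-27, -24, -8, -21, 36, 23, 32, -16, 37, -19, 1, 47]
  36 vs smaller child -19 at index 9, swap → [-27, -24, -8, -21, -19, 23, 32, -16, 37, 36, 1, 47]
extract-min #3 returns -27:
  remove root -27; move last element 47 to root → [47, -24, -8, -21, -19, 23, 32, -16, 37, 36, 1]
  47 vs smaller child -24 at index 1, swap → [-24, 47, -8, -21, -19, 23, 32, -16, 37, 36, 1]
  47 vs smaller child -21 at index 3, swap → [-24, -21, -8, 47, -19, 23, 32, -16, 37, 36, 1]
  47 vs smaller child -16 at index 7, swap → [-24, -21, -8, -16, -19, 23, 32, 47, 37, 36, 1]

[-24, -21, -8, -16, -19, 23, 32, 47, 37, 36, 1]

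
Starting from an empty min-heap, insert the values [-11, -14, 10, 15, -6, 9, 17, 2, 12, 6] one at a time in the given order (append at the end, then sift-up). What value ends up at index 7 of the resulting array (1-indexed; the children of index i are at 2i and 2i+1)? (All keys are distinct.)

17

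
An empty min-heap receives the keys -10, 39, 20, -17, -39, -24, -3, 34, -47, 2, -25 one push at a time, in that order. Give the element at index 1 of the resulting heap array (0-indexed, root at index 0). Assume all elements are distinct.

-39

Insert -10:
  append -10 at index 0 → [-10] (no swap needed)
Insert 39:
  append 39 at index 1 → [-10, 39] (no swap needed)
Insert 20:
  append 20 at index 2 → [-10, 39, 20] (no swap needed)
Insert -17:
  append -17 at index 3 → [-10, 39, 20, -17]
  -17 < parent 39 at index 1, swap → [-10, -17, 20, 39]
  -17 < parent -10 at index 0, swap → [-17, -10, 20, 39]
Insert -39:
  append -39 at index 4 → [-17, -10, 20, 39, -39]
  -39 < parent -10 at index 1, swap → [-17, -39, 20, 39, -10]
  -39 < parent -17 at index 0, swap → [-39, -17, 20, 39, -10]
Insert -24:
  append -24 at index 5 → [-39, -17, 20, 39, -10, -24]
  -24 < parent 20 at index 2, swap → [-39, -17, -24, 39, -10, 20]
Insert -3:
  append -3 at index 6 → [-39, -17, -24, 39, -10, 20, -3] (no swap needed)
Insert 34:
  append 34 at index 7 → [-39, -17, -24, 39, -10, 20, -3, 34]
  34 < parent 39 at index 3, swap → [-39, -17, -24, 34, -10, 20, -3, 39]
Insert -47:
  append -47 at index 8 → [-39, -17, -24, 34, -10, 20, -3, 39, -47]
  -47 < parent 34 at index 3, swap → [-39, -17, -24, -47, -10, 20, -3, 39, 34]
  -47 < parent -17 at index 1, swap → [-39, -47, -24, -17, -10, 20, -3, 39, 34]
  -47 < parent -39 at index 0, swap → [-47, -39, -24, -17, -10, 20, -3, 39, 34]
Insert 2:
  append 2 at index 9 → [-47, -39, -24, -17, -10, 20, -3, 39, 34, 2] (no swap needed)
Insert -25:
  append -25 at index 10 → [-47, -39, -24, -17, -10, 20, -3, 39, 34, 2, -25]
  -25 < parent -10 at index 4, swap → [-47, -39, -24, -17, -25, 20, -3, 39, 34, 2, -10]
resulting array: [-47, -39, -24, -17, -25, 20, -3, 39, 34, 2, -10]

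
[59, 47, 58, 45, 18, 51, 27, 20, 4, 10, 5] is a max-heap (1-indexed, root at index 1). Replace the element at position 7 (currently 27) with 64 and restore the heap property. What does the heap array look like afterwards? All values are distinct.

set index 7 from 27 to 64 → [59, 47, 58, 45, 18, 51, 64, 20, 4, 10, 5]
64 > parent 58 at index 3, swap → [59, 47, 64, 45, 18, 51, 58, 20, 4, 10, 5]
64 > parent 59 at index 1, swap → [64, 47, 59, 45, 18, 51, 58, 20, 4, 10, 5]

[64, 47, 59, 45, 18, 51, 58, 20, 4, 10, 5]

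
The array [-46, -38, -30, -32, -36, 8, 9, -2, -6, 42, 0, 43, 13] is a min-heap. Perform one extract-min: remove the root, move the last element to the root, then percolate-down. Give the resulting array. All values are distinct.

[-38, -36, -30, -32, 0, 8, 9, -2, -6, 42, 13, 43]

remove root -46; move last element 13 to root → [13, -38, -30, -32, -36, 8, 9, -2, -6, 42, 0, 43]
13 vs smaller child -38 at index 1, swap → [-38, 13, -30, -32, -36, 8, 9, -2, -6, 42, 0, 43]
13 vs smaller child -36 at index 4, swap → [-38, -36, -30, -32, 13, 8, 9, -2, -6, 42, 0, 43]
13 vs smaller child 0 at index 10, swap → [-38, -36, -30, -32, 0, 8, 9, -2, -6, 42, 13, 43]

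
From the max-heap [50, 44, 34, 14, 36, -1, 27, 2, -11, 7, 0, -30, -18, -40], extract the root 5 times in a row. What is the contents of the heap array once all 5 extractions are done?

extract-max #1 returns 50:
  remove root 50; move last element -40 to root → [-40, 44, 34, 14, 36, -1, 27, 2, -11, 7, 0, -30, -18]
  -40 vs larger child 44 at index 1, swap → [44, -40, 34, 14, 36, -1, 27, 2, -11, 7, 0, -30, -18]
  -40 vs larger child 36 at index 4, swap → [44, 36, 34, 14, -40, -1, 27, 2, -11, 7, 0, -30, -18]
  -40 vs larger child 7 at index 9, swap → [44, 36, 34, 14, 7, -1, 27, 2, -11, -40, 0, -30, -18]
extract-max #2 returns 44:
  remove root 44; move last element -18 to root → [-18, 36, 34, 14, 7, -1, 27, 2, -11, -40, 0, -30]
  -18 vs larger child 36 at index 1, swap → [36, -18, 34, 14, 7, -1, 27, 2, -11, -40, 0, -30]
  -18 vs larger child 14 at index 3, swap → [36, 14, 34, -18, 7, -1, 27, 2, -11, -40, 0, -30]
  -18 vs larger child 2 at index 7, swap → [36, 14, 34, 2, 7, -1, 27, -18, -11, -40, 0, -30]
extract-max #3 returns 36:
  remove root 36; move last element -30 to root → [-30, 14, 34, 2, 7, -1, 27, -18, -11, -40, 0]
  -30 vs larger child 34 at index 2, swap → [34, 14, -30, 2, 7, -1, 27, -18, -11, -40, 0]
  -30 vs larger child 27 at index 6, swap → [34, 14, 27, 2, 7, -1, -30, -18, -11, -40, 0]
extract-max #4 returns 34:
  remove root 34; move last element 0 to root → [0, 14, 27, 2, 7, -1, -30, -18, -11, -40]
  0 vs larger child 27 at index 2, swap → [27, 14, 0, 2, 7, -1, -30, -18, -11, -40]
extract-max #5 returns 27:
  remove root 27; move last element -40 to root → [-40, 14, 0, 2, 7, -1, -30, -18, -11]
  -40 vs larger child 14 at index 1, swap → [14, -40, 0, 2, 7, -1, -30, -18, -11]
  -40 vs larger child 7 at index 4, swap → [14, 7, 0, 2, -40, -1, -30, -18, -11]

[14, 7, 0, 2, -40, -1, -30, -18, -11]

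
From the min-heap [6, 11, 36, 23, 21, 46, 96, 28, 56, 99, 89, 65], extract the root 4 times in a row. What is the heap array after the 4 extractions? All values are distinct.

extract-min #1 returns 6:
  remove root 6; move last element 65 to root → [65, 11, 36, 23, 21, 46, 96, 28, 56, 99, 89]
  65 vs smaller child 11 at index 1, swap → [11, 65, 36, 23, 21, 46, 96, 28, 56, 99, 89]
  65 vs smaller child 21 at index 4, swap → [11, 21, 36, 23, 65, 46, 96, 28, 56, 99, 89]
extract-min #2 returns 11:
  remove root 11; move last element 89 to root → [89, 21, 36, 23, 65, 46, 96, 28, 56, 99]
  89 vs smaller child 21 at index 1, swap → [21, 89, 36, 23, 65, 46, 96, 28, 56, 99]
  89 vs smaller child 23 at index 3, swap → [21, 23, 36, 89, 65, 46, 96, 28, 56, 99]
  89 vs smaller child 28 at index 7, swap → [21, 23, 36, 28, 65, 46, 96, 89, 56, 99]
extract-min #3 returns 21:
  remove root 21; move last element 99 to root → [99, 23, 36, 28, 65, 46, 96, 89, 56]
  99 vs smaller child 23 at index 1, swap → [23, 99, 36, 28, 65, 46, 96, 89, 56]
  99 vs smaller child 28 at index 3, swap → [23, 28, 36, 99, 65, 46, 96, 89, 56]
  99 vs smaller child 56 at index 8, swap → [23, 28, 36, 56, 65, 46, 96, 89, 99]
extract-min #4 returns 23:
  remove root 23; move last element 99 to root → [99, 28, 36, 56, 65, 46, 96, 89]
  99 vs smaller child 28 at index 1, swap → [28, 99, 36, 56, 65, 46, 96, 89]
  99 vs smaller child 56 at index 3, swap → [28, 56, 36, 99, 65, 46, 96, 89]
  99 vs only child 89 at index 7, swap → [28, 56, 36, 89, 65, 46, 96, 99]

[28, 56, 36, 89, 65, 46, 96, 99]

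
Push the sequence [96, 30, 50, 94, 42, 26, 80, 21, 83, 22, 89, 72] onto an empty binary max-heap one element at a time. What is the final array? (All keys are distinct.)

[96, 94, 80, 83, 89, 72, 50, 21, 30, 22, 42, 26]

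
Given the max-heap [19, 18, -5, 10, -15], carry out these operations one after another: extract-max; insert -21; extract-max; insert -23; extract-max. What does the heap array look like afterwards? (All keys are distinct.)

extract-max → returns 19:
  remove root 19; move last element -15 to root → [-15, 18, -5, 10]
  -15 vs larger child 18 at index 1, swap → [18, -15, -5, 10]
  -15 vs only child 10 at index 3, swap → [18, 10, -5, -15]
insert -21:
  append -21 at index 4 → [18, 10, -5, -15, -21] (no swap needed)
extract-max → returns 18:
  remove root 18; move last element -21 to root → [-21, 10, -5, -15]
  -21 vs larger child 10 at index 1, swap → [10, -21, -5, -15]
  -21 vs only child -15 at index 3, swap → [10, -15, -5, -21]
insert -23:
  append -23 at index 4 → [10, -15, -5, -21, -23] (no swap needed)
extract-max → returns 10:
  remove root 10; move last element -23 to root → [-23, -15, -5, -21]
  -23 vs larger child -5 at index 2, swap → [-5, -15, -23, -21]

[-5, -15, -23, -21]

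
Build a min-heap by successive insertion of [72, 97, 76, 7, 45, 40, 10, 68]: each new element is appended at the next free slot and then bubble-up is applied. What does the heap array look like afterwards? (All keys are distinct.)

[7, 45, 10, 68, 72, 76, 40, 97]

Insert 72:
  append 72 at index 0 → [72] (no swap needed)
Insert 97:
  append 97 at index 1 → [72, 97] (no swap needed)
Insert 76:
  append 76 at index 2 → [72, 97, 76] (no swap needed)
Insert 7:
  append 7 at index 3 → [72, 97, 76, 7]
  7 < parent 97 at index 1, swap → [72, 7, 76, 97]
  7 < parent 72 at index 0, swap → [7, 72, 76, 97]
Insert 45:
  append 45 at index 4 → [7, 72, 76, 97, 45]
  45 < parent 72 at index 1, swap → [7, 45, 76, 97, 72]
Insert 40:
  append 40 at index 5 → [7, 45, 76, 97, 72, 40]
  40 < parent 76 at index 2, swap → [7, 45, 40, 97, 72, 76]
Insert 10:
  append 10 at index 6 → [7, 45, 40, 97, 72, 76, 10]
  10 < parent 40 at index 2, swap → [7, 45, 10, 97, 72, 76, 40]
Insert 68:
  append 68 at index 7 → [7, 45, 10, 97, 72, 76, 40, 68]
  68 < parent 97 at index 3, swap → [7, 45, 10, 68, 72, 76, 40, 97]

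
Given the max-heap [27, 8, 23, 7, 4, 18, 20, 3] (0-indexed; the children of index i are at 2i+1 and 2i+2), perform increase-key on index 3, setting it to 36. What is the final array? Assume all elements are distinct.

set index 3 from 7 to 36 → [27, 8, 23, 36, 4, 18, 20, 3]
36 > parent 8 at index 1, swap → [27, 36, 23, 8, 4, 18, 20, 3]
36 > parent 27 at index 0, swap → [36, 27, 23, 8, 4, 18, 20, 3]

[36, 27, 23, 8, 4, 18, 20, 3]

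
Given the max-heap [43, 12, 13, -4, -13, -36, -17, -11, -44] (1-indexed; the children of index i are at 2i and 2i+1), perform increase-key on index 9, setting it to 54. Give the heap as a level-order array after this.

[54, 43, 13, 12, -13, -36, -17, -11, -4]

set index 9 from -44 to 54 → [43, 12, 13, -4, -13, -36, -17, -11, 54]
54 > parent -4 at index 4, swap → [43, 12, 13, 54, -13, -36, -17, -11, -4]
54 > parent 12 at index 2, swap → [43, 54, 13, 12, -13, -36, -17, -11, -4]
54 > parent 43 at index 1, swap → [54, 43, 13, 12, -13, -36, -17, -11, -4]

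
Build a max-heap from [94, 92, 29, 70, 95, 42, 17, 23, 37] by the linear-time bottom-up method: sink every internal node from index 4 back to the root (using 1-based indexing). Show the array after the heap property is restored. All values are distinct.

sift down from index 4: already satisfies heap property
sift down from index 3:
  29 vs larger child 42 at index 6, swap → [94, 92, 42, 70, 95, 29, 17, 23, 37]
sift down from index 2:
  92 vs larger child 95 at index 5, swap → [94, 95, 42, 70, 92, 29, 17, 23, 37]
sift down from index 1:
  94 vs larger child 95 at index 2, swap → [95, 94, 42, 70, 92, 29, 17, 23, 37]

[95, 94, 42, 70, 92, 29, 17, 23, 37]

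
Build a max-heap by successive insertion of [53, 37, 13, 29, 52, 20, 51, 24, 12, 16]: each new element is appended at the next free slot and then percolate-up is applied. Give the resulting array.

[53, 52, 51, 29, 37, 13, 20, 24, 12, 16]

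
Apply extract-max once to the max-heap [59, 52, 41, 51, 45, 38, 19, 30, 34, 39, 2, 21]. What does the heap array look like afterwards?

remove root 59; move last element 21 to root → [21, 52, 41, 51, 45, 38, 19, 30, 34, 39, 2]
21 vs larger child 52 at index 1, swap → [52, 21, 41, 51, 45, 38, 19, 30, 34, 39, 2]
21 vs larger child 51 at index 3, swap → [52, 51, 41, 21, 45, 38, 19, 30, 34, 39, 2]
21 vs larger child 34 at index 8, swap → [52, 51, 41, 34, 45, 38, 19, 30, 21, 39, 2]

[52, 51, 41, 34, 45, 38, 19, 30, 21, 39, 2]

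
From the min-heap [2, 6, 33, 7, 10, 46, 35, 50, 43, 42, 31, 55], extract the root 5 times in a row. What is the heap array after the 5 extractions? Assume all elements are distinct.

[33, 42, 35, 43, 55, 46, 50]

extract-min #1 returns 2:
  remove root 2; move last element 55 to root → [55, 6, 33, 7, 10, 46, 35, 50, 43, 42, 31]
  55 vs smaller child 6 at index 1, swap → [6, 55, 33, 7, 10, 46, 35, 50, 43, 42, 31]
  55 vs smaller child 7 at index 3, swap → [6, 7, 33, 55, 10, 46, 35, 50, 43, 42, 31]
  55 vs smaller child 43 at index 8, swap → [6, 7, 33, 43, 10, 46, 35, 50, 55, 42, 31]
extract-min #2 returns 6:
  remove root 6; move last element 31 to root → [31, 7, 33, 43, 10, 46, 35, 50, 55, 42]
  31 vs smaller child 7 at index 1, swap → [7, 31, 33, 43, 10, 46, 35, 50, 55, 42]
  31 vs smaller child 10 at index 4, swap → [7, 10, 33, 43, 31, 46, 35, 50, 55, 42]
extract-min #3 returns 7:
  remove root 7; move last element 42 to root → [42, 10, 33, 43, 31, 46, 35, 50, 55]
  42 vs smaller child 10 at index 1, swap → [10, 42, 33, 43, 31, 46, 35, 50, 55]
  42 vs smaller child 31 at index 4, swap → [10, 31, 33, 43, 42, 46, 35, 50, 55]
extract-min #4 returns 10:
  remove root 10; move last element 55 to root → [55, 31, 33, 43, 42, 46, 35, 50]
  55 vs smaller child 31 at index 1, swap → [31, 55, 33, 43, 42, 46, 35, 50]
  55 vs smaller child 42 at index 4, swap → [31, 42, 33, 43, 55, 46, 35, 50]
extract-min #5 returns 31:
  remove root 31; move last element 50 to root → [50, 42, 33, 43, 55, 46, 35]
  50 vs smaller child 33 at index 2, swap → [33, 42, 50, 43, 55, 46, 35]
  50 vs smaller child 35 at index 6, swap → [33, 42, 35, 43, 55, 46, 50]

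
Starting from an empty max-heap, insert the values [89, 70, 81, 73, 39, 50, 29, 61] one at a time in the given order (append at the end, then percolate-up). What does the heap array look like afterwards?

[89, 73, 81, 70, 39, 50, 29, 61]

Insert 89:
  append 89 at index 0 → [89] (no swap needed)
Insert 70:
  append 70 at index 1 → [89, 70] (no swap needed)
Insert 81:
  append 81 at index 2 → [89, 70, 81] (no swap needed)
Insert 73:
  append 73 at index 3 → [89, 70, 81, 73]
  73 > parent 70 at index 1, swap → [89, 73, 81, 70]
Insert 39:
  append 39 at index 4 → [89, 73, 81, 70, 39] (no swap needed)
Insert 50:
  append 50 at index 5 → [89, 73, 81, 70, 39, 50] (no swap needed)
Insert 29:
  append 29 at index 6 → [89, 73, 81, 70, 39, 50, 29] (no swap needed)
Insert 61:
  append 61 at index 7 → [89, 73, 81, 70, 39, 50, 29, 61] (no swap needed)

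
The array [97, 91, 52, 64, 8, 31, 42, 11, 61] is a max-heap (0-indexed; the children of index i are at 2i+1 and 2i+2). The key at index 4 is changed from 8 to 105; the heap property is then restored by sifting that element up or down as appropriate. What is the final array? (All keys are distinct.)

set index 4 from 8 to 105 → [97, 91, 52, 64, 105, 31, 42, 11, 61]
105 > parent 91 at index 1, swap → [97, 105, 52, 64, 91, 31, 42, 11, 61]
105 > parent 97 at index 0, swap → [105, 97, 52, 64, 91, 31, 42, 11, 61]

[105, 97, 52, 64, 91, 31, 42, 11, 61]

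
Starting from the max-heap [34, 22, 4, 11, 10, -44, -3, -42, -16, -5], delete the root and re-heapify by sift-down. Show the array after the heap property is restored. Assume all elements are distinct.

[22, 11, 4, -5, 10, -44, -3, -42, -16]

remove root 34; move last element -5 to root → [-5, 22, 4, 11, 10, -44, -3, -42, -16]
-5 vs larger child 22 at index 1, swap → [22, -5, 4, 11, 10, -44, -3, -42, -16]
-5 vs larger child 11 at index 3, swap → [22, 11, 4, -5, 10, -44, -3, -42, -16]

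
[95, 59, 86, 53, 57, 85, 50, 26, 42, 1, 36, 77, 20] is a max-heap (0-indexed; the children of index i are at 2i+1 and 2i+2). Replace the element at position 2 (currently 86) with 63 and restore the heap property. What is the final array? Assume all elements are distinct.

[95, 59, 85, 53, 57, 77, 50, 26, 42, 1, 36, 63, 20]

set index 2 from 86 to 63 → [95, 59, 63, 53, 57, 85, 50, 26, 42, 1, 36, 77, 20]
63 vs larger child 85 at index 5, swap → [95, 59, 85, 53, 57, 63, 50, 26, 42, 1, 36, 77, 20]
63 vs larger child 77 at index 11, swap → [95, 59, 85, 53, 57, 77, 50, 26, 42, 1, 36, 63, 20]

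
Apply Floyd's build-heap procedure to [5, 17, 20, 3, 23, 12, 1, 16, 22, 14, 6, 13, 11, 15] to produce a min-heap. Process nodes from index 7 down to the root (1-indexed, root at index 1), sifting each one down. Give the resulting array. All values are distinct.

sift down from index 7: already satisfies heap property
sift down from index 6:
  12 vs smaller child 11 at index 13, swap → [5, 17, 20, 3, 23, 11, 1, 16, 22, 14, 6, 13, 12, 15]
sift down from index 5:
  23 vs smaller child 6 at index 11, swap → [5, 17, 20, 3, 6, 11, 1, 16, 22, 14, 23, 13, 12, 15]
sift down from index 4: already satisfies heap property
sift down from index 3:
  20 vs smaller child 1 at index 7, swap → [5, 17, 1, 3, 6, 11, 20, 16, 22, 14, 23, 13, 12, 15]
  20 vs only child 15 at index 14, swap → [5, 17, 1, 3, 6, 11, 15, 16, 22, 14, 23, 13, 12, 20]
sift down from index 2:
  17 vs smaller child 3 at index 4, swap → [5, 3, 1, 17, 6, 11, 15, 16, 22, 14, 23, 13, 12, 20]
  17 vs smaller child 16 at index 8, swap → [5, 3, 1, 16, 6, 11, 15, 17, 22, 14, 23, 13, 12, 20]
sift down from index 1:
  5 vs smaller child 1 at index 3, swap → [1, 3, 5, 16, 6, 11, 15, 17, 22, 14, 23, 13, 12, 20]

[1, 3, 5, 16, 6, 11, 15, 17, 22, 14, 23, 13, 12, 20]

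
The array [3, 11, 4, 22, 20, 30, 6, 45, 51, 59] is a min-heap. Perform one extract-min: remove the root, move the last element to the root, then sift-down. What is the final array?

[4, 11, 6, 22, 20, 30, 59, 45, 51]

remove root 3; move last element 59 to root → [59, 11, 4, 22, 20, 30, 6, 45, 51]
59 vs smaller child 4 at index 2, swap → [4, 11, 59, 22, 20, 30, 6, 45, 51]
59 vs smaller child 6 at index 6, swap → [4, 11, 6, 22, 20, 30, 59, 45, 51]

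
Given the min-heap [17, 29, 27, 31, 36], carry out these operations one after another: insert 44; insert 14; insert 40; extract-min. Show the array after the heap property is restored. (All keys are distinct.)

insert 44:
  append 44 at index 5 → [17, 29, 27, 31, 36, 44] (no swap needed)
insert 14:
  append 14 at index 6 → [17, 29, 27, 31, 36, 44, 14]
  14 < parent 27 at index 2, swap → [17, 29, 14, 31, 36, 44, 27]
  14 < parent 17 at index 0, swap → [14, 29, 17, 31, 36, 44, 27]
insert 40:
  append 40 at index 7 → [14, 29, 17, 31, 36, 44, 27, 40] (no swap needed)
extract-min → returns 14:
  remove root 14; move last element 40 to root → [40, 29, 17, 31, 36, 44, 27]
  40 vs smaller child 17 at index 2, swap → [17, 29, 40, 31, 36, 44, 27]
  40 vs smaller child 27 at index 6, swap → [17, 29, 27, 31, 36, 44, 40]

[17, 29, 27, 31, 36, 44, 40]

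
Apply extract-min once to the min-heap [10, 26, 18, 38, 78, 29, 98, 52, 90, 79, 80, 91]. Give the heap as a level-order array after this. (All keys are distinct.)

[18, 26, 29, 38, 78, 91, 98, 52, 90, 79, 80]

remove root 10; move last element 91 to root → [91, 26, 18, 38, 78, 29, 98, 52, 90, 79, 80]
91 vs smaller child 18 at index 2, swap → [18, 26, 91, 38, 78, 29, 98, 52, 90, 79, 80]
91 vs smaller child 29 at index 5, swap → [18, 26, 29, 38, 78, 91, 98, 52, 90, 79, 80]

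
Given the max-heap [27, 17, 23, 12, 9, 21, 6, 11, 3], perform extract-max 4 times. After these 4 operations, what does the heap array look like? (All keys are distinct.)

[12, 9, 11, 6, 3]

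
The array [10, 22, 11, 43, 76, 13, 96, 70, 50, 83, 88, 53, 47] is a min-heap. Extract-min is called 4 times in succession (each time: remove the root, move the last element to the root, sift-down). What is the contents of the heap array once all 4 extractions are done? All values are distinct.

extract-min #1 returns 10:
  remove root 10; move last element 47 to root → [47, 22, 11, 43, 76, 13, 96, 70, 50, 83, 88, 53]
  47 vs smaller child 11 at index 2, swap → [11, 22, 47, 43, 76, 13, 96, 70, 50, 83, 88, 53]
  47 vs smaller child 13 at index 5, swap → [11, 22, 13, 43, 76, 47, 96, 70, 50, 83, 88, 53]
extract-min #2 returns 11:
  remove root 11; move last element 53 to root → [53, 22, 13, 43, 76, 47, 96, 70, 50, 83, 88]
  53 vs smaller child 13 at index 2, swap → [13, 22, 53, 43, 76, 47, 96, 70, 50, 83, 88]
  53 vs smaller child 47 at index 5, swap → [13, 22, 47, 43, 76, 53, 96, 70, 50, 83, 88]
extract-min #3 returns 13:
  remove root 13; move last element 88 to root → [88, 22, 47, 43, 76, 53, 96, 70, 50, 83]
  88 vs smaller child 22 at index 1, swap → [22, 88, 47, 43, 76, 53, 96, 70, 50, 83]
  88 vs smaller child 43 at index 3, swap → [22, 43, 47, 88, 76, 53, 96, 70, 50, 83]
  88 vs smaller child 50 at index 8, swap → [22, 43, 47, 50, 76, 53, 96, 70, 88, 83]
extract-min #4 returns 22:
  remove root 22; move last element 83 to root → [83, 43, 47, 50, 76, 53, 96, 70, 88]
  83 vs smaller child 43 at index 1, swap → [43, 83, 47, 50, 76, 53, 96, 70, 88]
  83 vs smaller child 50 at index 3, swap → [43, 50, 47, 83, 76, 53, 96, 70, 88]
  83 vs smaller child 70 at index 7, swap → [43, 50, 47, 70, 76, 53, 96, 83, 88]

[43, 50, 47, 70, 76, 53, 96, 83, 88]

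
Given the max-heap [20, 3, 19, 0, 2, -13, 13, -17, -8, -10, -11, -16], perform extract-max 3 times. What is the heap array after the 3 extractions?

[3, 2, -11, 0, -10, -13, -16, -17, -8]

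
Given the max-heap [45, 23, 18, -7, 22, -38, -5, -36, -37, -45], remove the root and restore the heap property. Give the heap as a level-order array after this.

remove root 45; move last element -45 to root → [-45, 23, 18, -7, 22, -38, -5, -36, -37]
-45 vs larger child 23 at index 1, swap → [23, -45, 18, -7, 22, -38, -5, -36, -37]
-45 vs larger child 22 at index 4, swap → [23, 22, 18, -7, -45, -38, -5, -36, -37]

[23, 22, 18, -7, -45, -38, -5, -36, -37]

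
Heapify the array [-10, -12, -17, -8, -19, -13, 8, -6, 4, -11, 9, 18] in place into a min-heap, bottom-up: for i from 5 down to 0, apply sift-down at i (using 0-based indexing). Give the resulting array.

[-19, -12, -17, -8, -11, -13, 8, -6, 4, -10, 9, 18]

sift down from index 5: already satisfies heap property
sift down from index 4: already satisfies heap property
sift down from index 3: already satisfies heap property
sift down from index 2: already satisfies heap property
sift down from index 1:
  -12 vs smaller child -19 at index 4, swap → [-10, -19, -17, -8, -12, -13, 8, -6, 4, -11, 9, 18]
sift down from index 0:
  -10 vs smaller child -19 at index 1, swap → [-19, -10, -17, -8, -12, -13, 8, -6, 4, -11, 9, 18]
  -10 vs smaller child -12 at index 4, swap → [-19, -12, -17, -8, -10, -13, 8, -6, 4, -11, 9, 18]
  -10 vs smaller child -11 at index 9, swap → [-19, -12, -17, -8, -11, -13, 8, -6, 4, -10, 9, 18]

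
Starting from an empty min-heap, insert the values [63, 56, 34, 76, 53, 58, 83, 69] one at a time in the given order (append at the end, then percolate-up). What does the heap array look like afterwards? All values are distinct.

Insert 63:
  append 63 at index 0 → [63] (no swap needed)
Insert 56:
  append 56 at index 1 → [63, 56]
  56 < parent 63 at index 0, swap → [56, 63]
Insert 34:
  append 34 at index 2 → [56, 63, 34]
  34 < parent 56 at index 0, swap → [34, 63, 56]
Insert 76:
  append 76 at index 3 → [34, 63, 56, 76] (no swap needed)
Insert 53:
  append 53 at index 4 → [34, 63, 56, 76, 53]
  53 < parent 63 at index 1, swap → [34, 53, 56, 76, 63]
Insert 58:
  append 58 at index 5 → [34, 53, 56, 76, 63, 58] (no swap needed)
Insert 83:
  append 83 at index 6 → [34, 53, 56, 76, 63, 58, 83] (no swap needed)
Insert 69:
  append 69 at index 7 → [34, 53, 56, 76, 63, 58, 83, 69]
  69 < parent 76 at index 3, swap → [34, 53, 56, 69, 63, 58, 83, 76]

[34, 53, 56, 69, 63, 58, 83, 76]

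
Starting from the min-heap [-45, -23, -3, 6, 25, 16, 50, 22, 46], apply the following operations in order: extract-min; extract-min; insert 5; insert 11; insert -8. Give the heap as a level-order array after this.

extract-min → returns -45:
  remove root -45; move last element 46 to root → [46, -23, -3, 6, 25, 16, 50, 22]
  46 vs smaller child -23 at index 1, swap → [-23, 46, -3, 6, 25, 16, 50, 22]
  46 vs smaller child 6 at index 3, swap → [-23, 6, -3, 46, 25, 16, 50, 22]
  46 vs only child 22 at index 7, swap → [-23, 6, -3, 22, 25, 16, 50, 46]
extract-min → returns -23:
  remove root -23; move last element 46 to root → [46, 6, -3, 22, 25, 16, 50]
  46 vs smaller child -3 at index 2, swap → [-3, 6, 46, 22, 25, 16, 50]
  46 vs smaller child 16 at index 5, swap → [-3, 6, 16, 22, 25, 46, 50]
insert 5:
  append 5 at index 7 → [-3, 6, 16, 22, 25, 46, 50, 5]
  5 < parent 22 at index 3, swap → [-3, 6, 16, 5, 25, 46, 50, 22]
  5 < parent 6 at index 1, swap → [-3, 5, 16, 6, 25, 46, 50, 22]
insert 11:
  append 11 at index 8 → [-3, 5, 16, 6, 25, 46, 50, 22, 11] (no swap needed)
insert -8:
  append -8 at index 9 → [-3, 5, 16, 6, 25, 46, 50, 22, 11, -8]
  -8 < parent 25 at index 4, swap → [-3, 5, 16, 6, -8, 46, 50, 22, 11, 25]
  -8 < parent 5 at index 1, swap → [-3, -8, 16, 6, 5, 46, 50, 22, 11, 25]
  -8 < parent -3 at index 0, swap → [-8, -3, 16, 6, 5, 46, 50, 22, 11, 25]

[-8, -3, 16, 6, 5, 46, 50, 22, 11, 25]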